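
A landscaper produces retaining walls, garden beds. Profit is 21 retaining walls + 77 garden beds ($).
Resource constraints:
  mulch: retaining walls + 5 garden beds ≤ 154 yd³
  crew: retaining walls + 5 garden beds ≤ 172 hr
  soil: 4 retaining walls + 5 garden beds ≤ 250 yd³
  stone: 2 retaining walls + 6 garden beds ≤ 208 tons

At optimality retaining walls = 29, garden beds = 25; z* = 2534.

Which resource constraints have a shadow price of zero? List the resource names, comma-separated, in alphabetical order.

crew, soil

mulch: 154/154 (binding)
crew: 154/172 (slack 18)
soil: 241/250 (slack 9)
stone: 208/208 (binding)
By complementary slackness, a constraint with positive slack has shadow price 0 → crew, soil.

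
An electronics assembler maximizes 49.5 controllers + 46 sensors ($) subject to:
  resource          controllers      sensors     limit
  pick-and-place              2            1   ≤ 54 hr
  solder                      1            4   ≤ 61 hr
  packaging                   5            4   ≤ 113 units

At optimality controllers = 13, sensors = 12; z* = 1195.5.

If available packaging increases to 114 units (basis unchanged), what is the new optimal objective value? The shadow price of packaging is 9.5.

Δb = 1, so new z* = 1195.5 + (9.5)·(1) = 1195.5 + 9.5 = 1205.

1205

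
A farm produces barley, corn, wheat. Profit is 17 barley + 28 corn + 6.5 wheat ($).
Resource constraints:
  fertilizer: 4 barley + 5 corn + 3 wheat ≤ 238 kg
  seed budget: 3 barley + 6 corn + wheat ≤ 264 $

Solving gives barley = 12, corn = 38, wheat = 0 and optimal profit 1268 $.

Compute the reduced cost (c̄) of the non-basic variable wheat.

-2.5

At the optimum: fertilizer uses 238 of 238 (binding); seed budget uses 264 of 264 (binding).
Dual feasibility on the basic columns requires 4·y_fertilizer + 3·y_seed budget = 17, 5·y_fertilizer + 6·y_seed budget = 28.
This yields shadow prices y_fertilizer = 2, y_seed budget = 3.
Reduced cost of wheat: c₃ − yᵀa₃ = 6.5 − (2·3 + 3·1) = 6.5 − 9 = -2.5.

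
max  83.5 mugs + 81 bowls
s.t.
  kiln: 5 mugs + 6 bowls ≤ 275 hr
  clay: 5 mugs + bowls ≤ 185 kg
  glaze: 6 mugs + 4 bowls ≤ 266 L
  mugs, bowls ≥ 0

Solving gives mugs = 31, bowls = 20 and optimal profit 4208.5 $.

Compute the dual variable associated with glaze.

6

Check each constraint at x*: kiln 275/275 (tight); clay 175/185 (slack 10); glaze 266/266 (tight).
Slack constraints have shadow price 0 (complementary slackness).
Dual feasibility on the basic columns requires 5·y_kiln + 6·y_glaze = 83.5, 6·y_kiln + 4·y_glaze = 81.
→ y_kiln = 9.5 and y_glaze = 6.
Shadow price of glaze = 6.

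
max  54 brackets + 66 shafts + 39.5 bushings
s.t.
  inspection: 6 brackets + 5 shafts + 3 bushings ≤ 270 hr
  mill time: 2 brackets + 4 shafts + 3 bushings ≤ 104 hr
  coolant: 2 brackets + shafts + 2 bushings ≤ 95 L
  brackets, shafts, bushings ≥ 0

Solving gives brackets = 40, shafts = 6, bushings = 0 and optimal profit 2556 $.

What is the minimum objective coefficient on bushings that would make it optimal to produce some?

At the optimum: inspection uses 270 of 270 (binding); mill time uses 104 of 104 (binding); coolant uses 86 of 95 (slack = 9).
Slack constraints have shadow price 0 (complementary slackness).
The binding rows give the dual system: 6·y_inspection + 2·y_mill time = 54 and 5·y_inspection + 4·y_mill time = 66.
→ y_inspection = 6 and y_mill time = 9.
bushings enters the basis when its profit ≥ yᵀa₃ = 6·3 + 9·3 = 45.

45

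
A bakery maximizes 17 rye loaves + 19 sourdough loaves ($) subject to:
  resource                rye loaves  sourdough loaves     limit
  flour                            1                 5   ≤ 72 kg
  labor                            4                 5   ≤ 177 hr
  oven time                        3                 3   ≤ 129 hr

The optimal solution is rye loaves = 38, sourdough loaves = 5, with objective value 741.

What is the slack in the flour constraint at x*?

flour used = 1·38 + 5·5 = 63; slack = 72 − 63 = 9.

9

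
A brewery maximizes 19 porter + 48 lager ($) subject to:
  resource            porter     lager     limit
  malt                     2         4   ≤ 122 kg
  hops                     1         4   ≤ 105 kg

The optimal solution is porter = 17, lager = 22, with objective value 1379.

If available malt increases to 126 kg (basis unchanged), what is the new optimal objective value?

1407

Both malt and hops are binding at x*.
Dual feasibility on the basic columns requires 2·y_malt + 1·y_hops = 19, 4·y_malt + 4·y_hops = 48.
This yields shadow prices y_malt = 7, y_hops = 5.
Δz = y_malt·Δb = 7 × (4) = 28, so new z* = 1379 + 28 = 1407.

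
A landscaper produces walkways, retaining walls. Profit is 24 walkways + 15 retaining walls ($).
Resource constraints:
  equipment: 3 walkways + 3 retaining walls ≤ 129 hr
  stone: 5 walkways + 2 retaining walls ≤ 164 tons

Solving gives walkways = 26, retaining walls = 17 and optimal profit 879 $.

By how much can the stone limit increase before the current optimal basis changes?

51

Binding constraints: equipment, stone. The basis is B = [[3,3],[5,2]] with det -9.
Per unit increase in stone, x* moves by d = (0.3333, -0.3333).
The basis stays optimal until retaining walls reaches 0; allowable increase = 51 tons.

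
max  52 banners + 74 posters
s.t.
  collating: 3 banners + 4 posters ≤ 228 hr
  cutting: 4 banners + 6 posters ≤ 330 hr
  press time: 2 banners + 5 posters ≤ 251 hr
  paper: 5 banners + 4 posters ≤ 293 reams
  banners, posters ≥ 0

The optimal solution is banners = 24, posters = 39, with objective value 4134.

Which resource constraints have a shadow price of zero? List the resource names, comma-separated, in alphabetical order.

collating: 228/228 (binding)
cutting: 330/330 (binding)
press time: 243/251 (slack 8)
paper: 276/293 (slack 17)
By complementary slackness, a constraint with positive slack has shadow price 0 → paper, press time.

paper, press time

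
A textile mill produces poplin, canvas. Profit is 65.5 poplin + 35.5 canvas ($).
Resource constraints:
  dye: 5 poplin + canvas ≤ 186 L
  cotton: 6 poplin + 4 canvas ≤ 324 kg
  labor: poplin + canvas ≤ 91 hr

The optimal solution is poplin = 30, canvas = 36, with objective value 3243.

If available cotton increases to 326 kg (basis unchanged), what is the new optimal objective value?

Binding: dye and cotton. Non-binding: labor (25 unused).
By complementary slackness, y = 0 for the non-binding constraint.
Dual feasibility on the basic columns requires 5·y_dye + 6·y_cotton = 65.5, 1·y_dye + 4·y_cotton = 35.5.
→ y_dye = 3.5 and y_cotton = 8.
Δz = y_cotton·Δb = 8 × (2) = 16, so new z* = 3243 + 16 = 3259.

3259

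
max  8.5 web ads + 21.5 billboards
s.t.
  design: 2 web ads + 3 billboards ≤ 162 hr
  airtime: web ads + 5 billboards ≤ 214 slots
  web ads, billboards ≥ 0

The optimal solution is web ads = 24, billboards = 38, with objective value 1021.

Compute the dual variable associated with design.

At the optimum: design uses 162 of 162 (binding); airtime uses 214 of 214 (binding).
The binding rows give the dual system: 2·y_design + 1·y_airtime = 8.5 and 3·y_design + 5·y_airtime = 21.5.
This yields shadow prices y_design = 3, y_airtime = 2.5.
Shadow price of design = 3.

3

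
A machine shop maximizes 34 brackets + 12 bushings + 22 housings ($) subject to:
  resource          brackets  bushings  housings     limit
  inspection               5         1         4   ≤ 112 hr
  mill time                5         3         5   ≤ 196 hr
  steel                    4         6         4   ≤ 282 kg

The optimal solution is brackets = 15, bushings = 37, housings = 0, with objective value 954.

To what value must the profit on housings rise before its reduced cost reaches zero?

Check each constraint at x*: inspection 112/112 (tight); mill time 186/196 (slack 10); steel 282/282 (tight).
By complementary slackness, y = 0 for the non-binding constraint.
The binding rows give the dual system: 5·y_inspection + 4·y_steel = 34 and 1·y_inspection + 6·y_steel = 12.
This yields shadow prices y_inspection = 6, y_steel = 1.
housings enters the basis when its profit ≥ yᵀa₃ = 6·4 + 1·4 = 28.

28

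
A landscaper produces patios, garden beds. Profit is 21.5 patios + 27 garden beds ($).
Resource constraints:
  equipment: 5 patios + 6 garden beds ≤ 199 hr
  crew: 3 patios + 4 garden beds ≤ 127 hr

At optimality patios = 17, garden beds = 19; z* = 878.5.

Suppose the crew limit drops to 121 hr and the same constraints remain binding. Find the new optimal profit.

Both equipment and crew are binding at x*.
The binding rows give the dual system: 5·y_equipment + 3·y_crew = 21.5 and 6·y_equipment + 4·y_crew = 27.
→ y_equipment = 2.5 and y_crew = 3.
Δz = y_crew·Δb = 3 × (-6) = -18, so new z* = 878.5 − 18 = 860.5.

860.5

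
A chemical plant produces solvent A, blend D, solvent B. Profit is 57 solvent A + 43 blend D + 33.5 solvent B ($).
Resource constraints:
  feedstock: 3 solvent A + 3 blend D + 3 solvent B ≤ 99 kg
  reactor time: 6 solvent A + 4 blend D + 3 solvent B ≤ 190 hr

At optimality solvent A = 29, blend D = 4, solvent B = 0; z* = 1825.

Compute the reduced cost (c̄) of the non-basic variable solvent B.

At the optimum: feedstock uses 99 of 99 (binding); reactor time uses 190 of 190 (binding).
The binding rows give the dual system: 3·y_feedstock + 6·y_reactor time = 57 and 3·y_feedstock + 4·y_reactor time = 43.
Solving: y_feedstock = 5, y_reactor time = 7.
Reduced cost of solvent B: c₃ − yᵀa₃ = 33.5 − (5·3 + 7·3) = 33.5 − 36 = -2.5.

-2.5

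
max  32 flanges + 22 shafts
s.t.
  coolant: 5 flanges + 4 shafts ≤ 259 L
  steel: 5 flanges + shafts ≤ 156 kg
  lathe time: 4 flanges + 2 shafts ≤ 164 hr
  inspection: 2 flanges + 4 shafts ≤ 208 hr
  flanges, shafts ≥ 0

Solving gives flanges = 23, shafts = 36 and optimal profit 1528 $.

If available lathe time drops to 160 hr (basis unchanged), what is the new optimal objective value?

1516

Binding: coolant and lathe time. Non-binding: steel (5 unused), inspection (18 unused).
Slack constraints have shadow price 0 (complementary slackness).
Dual feasibility on the basic columns requires 5·y_coolant + 4·y_lathe time = 32, 4·y_coolant + 2·y_lathe time = 22.
This yields shadow prices y_coolant = 4, y_lathe time = 3.
Δz = y_lathe time·Δb = 3 × (-4) = -12, so new z* = 1528 − 12 = 1516.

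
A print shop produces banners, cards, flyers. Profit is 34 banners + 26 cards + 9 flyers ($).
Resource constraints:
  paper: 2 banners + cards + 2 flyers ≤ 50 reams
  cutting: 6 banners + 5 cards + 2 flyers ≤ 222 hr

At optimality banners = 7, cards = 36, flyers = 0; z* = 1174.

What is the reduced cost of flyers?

-7

Both paper and cutting are binding at x*.
The binding rows give the dual system: 2·y_paper + 6·y_cutting = 34 and 1·y_paper + 5·y_cutting = 26.
Solving: y_paper = 3.5, y_cutting = 4.5.
Reduced cost of flyers: c₃ − yᵀa₃ = 9 − (3.5·2 + 4.5·2) = 9 − 16 = -7.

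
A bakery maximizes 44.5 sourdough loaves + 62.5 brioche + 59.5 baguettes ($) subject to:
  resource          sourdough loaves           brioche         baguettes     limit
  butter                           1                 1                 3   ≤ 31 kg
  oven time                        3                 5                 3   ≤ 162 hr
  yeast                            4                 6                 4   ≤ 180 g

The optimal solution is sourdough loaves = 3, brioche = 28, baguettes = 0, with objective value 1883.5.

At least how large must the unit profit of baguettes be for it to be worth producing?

Check each constraint at x*: butter 31/31 (tight); oven time 149/162 (slack 13); yeast 180/180 (tight).
Since oven time is not tight, its dual is 0.
Dual feasibility on the basic columns requires 1·y_butter + 4·y_yeast = 44.5, 1·y_butter + 6·y_yeast = 62.5.
→ y_butter = 8.5 and y_yeast = 9.
baguettes enters the basis when its profit ≥ yᵀa₃ = 8.5·3 + 9·4 = 61.5.

61.5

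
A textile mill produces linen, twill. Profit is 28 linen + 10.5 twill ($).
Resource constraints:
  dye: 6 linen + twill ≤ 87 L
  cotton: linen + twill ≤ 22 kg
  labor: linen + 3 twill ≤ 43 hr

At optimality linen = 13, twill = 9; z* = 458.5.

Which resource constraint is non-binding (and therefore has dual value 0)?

dye: 87/87 (binding)
cotton: 22/22 (binding)
labor: 40/43 (slack 3)
By complementary slackness, a constraint with positive slack has shadow price 0 → labor.

labor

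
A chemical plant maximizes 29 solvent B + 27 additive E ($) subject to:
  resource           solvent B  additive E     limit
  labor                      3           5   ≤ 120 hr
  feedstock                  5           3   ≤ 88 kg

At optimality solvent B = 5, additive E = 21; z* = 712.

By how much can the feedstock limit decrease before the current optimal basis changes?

Binding constraints: labor, feedstock. The basis is B = [[3,5],[5,3]] with det -16.
Per unit decrease in feedstock, x* moves by d = (-0.3125, 0.1875).
The basis stays optimal until solvent B reaches 0; allowable decrease = 16 kg.

16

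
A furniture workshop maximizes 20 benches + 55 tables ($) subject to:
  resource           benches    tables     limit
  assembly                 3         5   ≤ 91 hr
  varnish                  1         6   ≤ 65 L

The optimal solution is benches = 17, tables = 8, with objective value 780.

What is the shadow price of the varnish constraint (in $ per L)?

5

Both assembly and varnish are binding at x*.
From A_Bᵀ y = c: 3·y_assembly + 1·y_varnish = 20; 5·y_assembly + 6·y_varnish = 55.
This yields shadow prices y_assembly = 5, y_varnish = 5.
Shadow price of varnish = 5.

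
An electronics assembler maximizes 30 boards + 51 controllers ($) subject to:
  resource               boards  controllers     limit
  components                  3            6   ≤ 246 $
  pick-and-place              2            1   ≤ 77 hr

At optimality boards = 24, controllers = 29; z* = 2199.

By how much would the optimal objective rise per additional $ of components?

Check each constraint at x*: components 246/246 (tight); pick-and-place 77/77 (tight).
The binding rows give the dual system: 3·y_components + 2·y_pick-and-place = 30 and 6·y_components + 1·y_pick-and-place = 51.
This yields shadow prices y_components = 8, y_pick-and-place = 3.
Shadow price of components = 8.

8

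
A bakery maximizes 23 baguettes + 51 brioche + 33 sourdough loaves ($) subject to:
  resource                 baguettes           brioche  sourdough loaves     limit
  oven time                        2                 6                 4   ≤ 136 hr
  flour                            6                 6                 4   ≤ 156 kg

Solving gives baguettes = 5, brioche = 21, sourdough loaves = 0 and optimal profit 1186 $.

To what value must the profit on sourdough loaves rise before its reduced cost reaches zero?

34

At the optimum: oven time uses 136 of 136 (binding); flour uses 156 of 156 (binding).
The binding rows give the dual system: 2·y_oven time + 6·y_flour = 23 and 6·y_oven time + 6·y_flour = 51.
→ y_oven time = 7 and y_flour = 1.5.
sourdough loaves enters the basis when its profit ≥ yᵀa₃ = 7·4 + 1.5·4 = 34.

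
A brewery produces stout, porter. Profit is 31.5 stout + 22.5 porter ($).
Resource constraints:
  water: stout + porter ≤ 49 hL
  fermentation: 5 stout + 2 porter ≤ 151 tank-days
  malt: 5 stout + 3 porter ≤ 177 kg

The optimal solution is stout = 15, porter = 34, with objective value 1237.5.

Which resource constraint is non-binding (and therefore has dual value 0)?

fermentation

water: 49/49 (binding)
fermentation: 143/151 (slack 8)
malt: 177/177 (binding)
By complementary slackness, a constraint with positive slack has shadow price 0 → fermentation.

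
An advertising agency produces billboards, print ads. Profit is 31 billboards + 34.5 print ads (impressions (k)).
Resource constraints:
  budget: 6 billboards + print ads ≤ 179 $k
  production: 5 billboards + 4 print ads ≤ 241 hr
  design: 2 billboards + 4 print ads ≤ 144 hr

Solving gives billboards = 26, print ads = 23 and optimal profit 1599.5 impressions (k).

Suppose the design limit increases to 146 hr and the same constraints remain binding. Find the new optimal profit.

Check each constraint at x*: budget 179/179 (tight); production 222/241 (slack 19); design 144/144 (tight).
Since production is not tight, its dual is 0.
The binding rows give the dual system: 6·y_budget + 2·y_design = 31 and 1·y_budget + 4·y_design = 34.5.
This yields shadow prices y_budget = 2.5, y_design = 8.
Δz = y_design·Δb = 8 × (2) = 16, so new z* = 1599.5 + 16 = 1615.5.

1615.5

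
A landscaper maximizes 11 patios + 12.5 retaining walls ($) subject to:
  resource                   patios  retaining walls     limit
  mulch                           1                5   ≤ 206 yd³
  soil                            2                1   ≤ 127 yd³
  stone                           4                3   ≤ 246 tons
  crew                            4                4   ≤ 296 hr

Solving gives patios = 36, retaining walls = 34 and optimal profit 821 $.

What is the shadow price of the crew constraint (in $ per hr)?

0

Check each constraint at x*: mulch 206/206 (tight); soil 106/127 (slack 21); stone 246/246 (tight); crew 280/296 (slack 16).
Since soil, crew are not tight, their duals are 0.
From A_Bᵀ y = c: 1·y_mulch + 4·y_stone = 11; 5·y_mulch + 3·y_stone = 12.5.
This yields shadow prices y_mulch = 1, y_stone = 2.5.
Shadow price of crew = 0.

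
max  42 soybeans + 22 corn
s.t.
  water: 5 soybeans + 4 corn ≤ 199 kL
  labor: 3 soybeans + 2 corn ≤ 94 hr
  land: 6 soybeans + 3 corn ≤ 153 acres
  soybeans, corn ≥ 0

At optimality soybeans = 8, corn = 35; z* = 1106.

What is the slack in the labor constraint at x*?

labor used = 3·8 + 2·35 = 94; slack = 94 − 94 = 0.

0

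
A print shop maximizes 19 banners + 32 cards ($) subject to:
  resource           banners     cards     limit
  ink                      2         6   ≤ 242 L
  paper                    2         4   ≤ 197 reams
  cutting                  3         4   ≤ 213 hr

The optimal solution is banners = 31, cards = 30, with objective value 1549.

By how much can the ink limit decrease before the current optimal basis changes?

100

Binding constraints: ink, cutting. The basis is B = [[2,6],[3,4]] with det -10.
Per unit decrease in ink, x* moves by d = (0.4, -0.3).
The basis stays optimal until cards reaches 0; allowable decrease = 100 L.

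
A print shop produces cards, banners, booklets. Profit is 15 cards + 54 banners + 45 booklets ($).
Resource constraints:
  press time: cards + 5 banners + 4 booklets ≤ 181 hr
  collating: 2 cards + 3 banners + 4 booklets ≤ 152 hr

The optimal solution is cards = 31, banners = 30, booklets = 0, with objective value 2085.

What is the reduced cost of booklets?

At the optimum: press time uses 181 of 181 (binding); collating uses 152 of 152 (binding).
The binding rows give the dual system: 1·y_press time + 2·y_collating = 15 and 5·y_press time + 3·y_collating = 54.
Solving: y_press time = 9, y_collating = 3.
Reduced cost of booklets: c₃ − yᵀa₃ = 45 − (9·4 + 3·4) = 45 − 48 = -3.

-3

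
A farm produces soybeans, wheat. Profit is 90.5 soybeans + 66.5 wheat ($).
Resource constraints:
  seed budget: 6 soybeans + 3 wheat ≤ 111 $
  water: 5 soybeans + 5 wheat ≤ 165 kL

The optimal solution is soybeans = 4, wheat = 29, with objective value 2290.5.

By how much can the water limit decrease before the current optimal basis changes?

Binding constraints: seed budget, water. The basis is B = [[6,3],[5,5]] with det 15.
Per unit decrease in water, x* moves by d = (0.2, -0.4).
The basis stays optimal until wheat reaches 0; allowable decrease = 72.5 kL.

72.5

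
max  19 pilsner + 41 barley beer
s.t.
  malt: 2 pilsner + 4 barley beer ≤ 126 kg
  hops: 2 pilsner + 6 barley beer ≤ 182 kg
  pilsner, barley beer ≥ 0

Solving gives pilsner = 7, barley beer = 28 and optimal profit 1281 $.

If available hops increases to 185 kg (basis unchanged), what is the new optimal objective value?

At the optimum: malt uses 126 of 126 (binding); hops uses 182 of 182 (binding).
The binding rows give the dual system: 2·y_malt + 2·y_hops = 19 and 4·y_malt + 6·y_hops = 41.
Solving: y_malt = 8, y_hops = 1.5.
Δz = y_hops·Δb = 1.5 × (3) = 4.5, so new z* = 1281 + 4.5 = 1285.5.

1285.5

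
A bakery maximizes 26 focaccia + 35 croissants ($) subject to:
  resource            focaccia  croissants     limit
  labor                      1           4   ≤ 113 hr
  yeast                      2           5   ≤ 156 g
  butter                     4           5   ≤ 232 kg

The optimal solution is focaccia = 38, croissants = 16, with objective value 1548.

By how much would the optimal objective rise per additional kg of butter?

Binding: yeast and butter. Non-binding: labor (11 unused).
Since labor is not tight, its dual is 0.
The binding rows give the dual system: 2·y_yeast + 4·y_butter = 26 and 5·y_yeast + 5·y_butter = 35.
→ y_yeast = 1 and y_butter = 6.
Shadow price of butter = 6.

6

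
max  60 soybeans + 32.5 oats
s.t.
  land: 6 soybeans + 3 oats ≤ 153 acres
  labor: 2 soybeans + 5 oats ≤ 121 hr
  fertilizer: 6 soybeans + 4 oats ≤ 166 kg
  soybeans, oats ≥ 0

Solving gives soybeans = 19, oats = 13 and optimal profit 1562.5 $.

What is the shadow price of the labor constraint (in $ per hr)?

Check each constraint at x*: land 153/153 (tight); labor 103/121 (slack 18); fertilizer 166/166 (tight).
Since labor is not tight, its dual is 0.
Dual feasibility on the basic columns requires 6·y_land + 6·y_fertilizer = 60, 3·y_land + 4·y_fertilizer = 32.5.
Solving: y_land = 7.5, y_fertilizer = 2.5.
Shadow price of labor = 0.

0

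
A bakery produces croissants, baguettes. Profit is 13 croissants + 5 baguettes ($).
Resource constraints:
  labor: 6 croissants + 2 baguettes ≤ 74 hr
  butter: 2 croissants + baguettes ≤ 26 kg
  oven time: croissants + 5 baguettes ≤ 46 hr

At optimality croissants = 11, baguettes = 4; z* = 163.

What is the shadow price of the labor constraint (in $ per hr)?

1.5

Check each constraint at x*: labor 74/74 (tight); butter 26/26 (tight); oven time 31/46 (slack 15).
By complementary slackness, y = 0 for the non-binding constraint.
The binding rows give the dual system: 6·y_labor + 2·y_butter = 13 and 2·y_labor + 1·y_butter = 5.
Solving: y_labor = 1.5, y_butter = 2.
Shadow price of labor = 1.5.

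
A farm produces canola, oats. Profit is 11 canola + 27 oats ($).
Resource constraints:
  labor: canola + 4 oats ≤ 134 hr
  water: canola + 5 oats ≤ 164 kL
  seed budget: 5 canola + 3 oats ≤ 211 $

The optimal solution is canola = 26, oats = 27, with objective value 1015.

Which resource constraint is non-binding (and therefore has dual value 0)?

labor: 134/134 (binding)
water: 161/164 (slack 3)
seed budget: 211/211 (binding)
By complementary slackness, a constraint with positive slack has shadow price 0 → water.

water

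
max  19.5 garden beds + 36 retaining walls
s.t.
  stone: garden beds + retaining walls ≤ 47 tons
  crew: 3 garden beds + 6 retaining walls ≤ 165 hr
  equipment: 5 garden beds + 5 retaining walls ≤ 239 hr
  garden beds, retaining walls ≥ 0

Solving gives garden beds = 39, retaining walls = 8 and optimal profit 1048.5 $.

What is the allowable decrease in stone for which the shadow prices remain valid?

19.5

Binding constraints: stone, crew. The basis is B = [[1,1],[3,6]] with det 3.
Per unit decrease in stone, x* moves by d = (-2, 1).
The basis stays optimal until garden beds reaches 0; allowable decrease = 19.5 tons.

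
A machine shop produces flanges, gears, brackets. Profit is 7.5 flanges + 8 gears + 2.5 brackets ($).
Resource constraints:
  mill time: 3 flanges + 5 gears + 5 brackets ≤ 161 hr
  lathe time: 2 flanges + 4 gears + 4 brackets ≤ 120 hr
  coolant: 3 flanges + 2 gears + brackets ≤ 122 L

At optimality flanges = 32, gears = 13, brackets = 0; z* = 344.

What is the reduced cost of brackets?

Binding: mill time and coolant. Non-binding: lathe time (4 unused).
Since lathe time is not tight, its dual is 0.
From A_Bᵀ y = c: 3·y_mill time + 3·y_coolant = 7.5; 5·y_mill time + 2·y_coolant = 8.
Solving: y_mill time = 1, y_coolant = 1.5.
Reduced cost of brackets: c₃ − yᵀa₃ = 2.5 − (1·5 + 1.5·1) = 2.5 − 6.5 = -4.

-4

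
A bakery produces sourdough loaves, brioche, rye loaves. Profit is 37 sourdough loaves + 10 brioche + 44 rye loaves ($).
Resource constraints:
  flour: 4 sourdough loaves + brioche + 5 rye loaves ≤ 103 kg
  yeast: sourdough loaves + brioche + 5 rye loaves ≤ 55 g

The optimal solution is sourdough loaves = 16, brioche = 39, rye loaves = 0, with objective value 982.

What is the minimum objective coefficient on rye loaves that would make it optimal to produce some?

50

Both flour and yeast are binding at x*.
Dual feasibility on the basic columns requires 4·y_flour + 1·y_yeast = 37, 1·y_flour + 1·y_yeast = 10.
This yields shadow prices y_flour = 9, y_yeast = 1.
rye loaves enters the basis when its profit ≥ yᵀa₃ = 9·5 + 1·5 = 50.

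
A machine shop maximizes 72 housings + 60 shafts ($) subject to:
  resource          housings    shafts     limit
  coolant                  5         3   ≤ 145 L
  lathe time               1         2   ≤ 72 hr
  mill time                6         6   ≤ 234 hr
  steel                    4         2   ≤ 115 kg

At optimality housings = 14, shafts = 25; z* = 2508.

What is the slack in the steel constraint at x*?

9

steel used = 4·14 + 2·25 = 106; slack = 115 − 106 = 9.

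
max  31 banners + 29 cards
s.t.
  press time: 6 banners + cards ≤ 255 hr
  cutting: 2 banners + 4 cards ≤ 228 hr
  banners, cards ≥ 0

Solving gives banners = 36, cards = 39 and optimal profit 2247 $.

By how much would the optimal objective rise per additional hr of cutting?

6.5

At the optimum: press time uses 255 of 255 (binding); cutting uses 228 of 228 (binding).
From A_Bᵀ y = c: 6·y_press time + 2·y_cutting = 31; 1·y_press time + 4·y_cutting = 29.
This yields shadow prices y_press time = 3, y_cutting = 6.5.
Shadow price of cutting = 6.5.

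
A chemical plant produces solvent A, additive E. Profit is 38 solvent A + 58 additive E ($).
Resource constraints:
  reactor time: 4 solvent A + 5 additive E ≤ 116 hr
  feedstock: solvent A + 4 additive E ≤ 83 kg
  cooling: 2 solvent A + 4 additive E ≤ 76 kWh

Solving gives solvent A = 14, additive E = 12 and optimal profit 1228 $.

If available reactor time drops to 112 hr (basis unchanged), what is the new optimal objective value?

1204

At the optimum: reactor time uses 116 of 116 (binding); feedstock uses 62 of 83 (slack = 21); cooling uses 76 of 76 (binding).
Slack constraints have shadow price 0 (complementary slackness).
The binding rows give the dual system: 4·y_reactor time + 2·y_cooling = 38 and 5·y_reactor time + 4·y_cooling = 58.
Solving: y_reactor time = 6, y_cooling = 7.
Δz = y_reactor time·Δb = 6 × (-4) = -24, so new z* = 1228 − 24 = 1204.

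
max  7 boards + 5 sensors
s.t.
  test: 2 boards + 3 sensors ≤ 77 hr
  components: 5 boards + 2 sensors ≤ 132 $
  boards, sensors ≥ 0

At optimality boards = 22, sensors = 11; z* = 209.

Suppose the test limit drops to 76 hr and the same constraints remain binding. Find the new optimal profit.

208

At the optimum: test uses 77 of 77 (binding); components uses 132 of 132 (binding).
The binding rows give the dual system: 2·y_test + 5·y_components = 7 and 3·y_test + 2·y_components = 5.
Solving: y_test = 1, y_components = 1.
Δz = y_test·Δb = 1 × (-1) = -1, so new z* = 209 − 1 = 208.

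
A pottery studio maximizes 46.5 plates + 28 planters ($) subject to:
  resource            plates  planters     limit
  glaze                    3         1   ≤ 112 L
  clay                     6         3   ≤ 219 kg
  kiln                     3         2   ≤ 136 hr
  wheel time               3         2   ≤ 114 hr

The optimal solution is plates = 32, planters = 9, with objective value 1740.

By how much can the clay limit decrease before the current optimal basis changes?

48

Binding constraints: clay, wheel time. The basis is B = [[6,3],[3,2]] with det 3.
Per unit decrease in clay, x* moves by d = (-0.6667, 1).
The basis stays optimal until plates reaches 0; allowable decrease = 48 kg.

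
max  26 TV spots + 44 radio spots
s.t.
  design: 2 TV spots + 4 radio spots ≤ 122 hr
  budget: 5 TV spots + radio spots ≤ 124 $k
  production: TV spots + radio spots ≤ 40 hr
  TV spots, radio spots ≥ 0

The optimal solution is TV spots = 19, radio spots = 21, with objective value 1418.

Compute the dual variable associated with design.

9

Check each constraint at x*: design 122/122 (tight); budget 116/124 (slack 8); production 40/40 (tight).
Slack constraints have shadow price 0 (complementary slackness).
Dual feasibility on the basic columns requires 2·y_design + 1·y_production = 26, 4·y_design + 1·y_production = 44.
Solving: y_design = 9, y_production = 8.
Shadow price of design = 9.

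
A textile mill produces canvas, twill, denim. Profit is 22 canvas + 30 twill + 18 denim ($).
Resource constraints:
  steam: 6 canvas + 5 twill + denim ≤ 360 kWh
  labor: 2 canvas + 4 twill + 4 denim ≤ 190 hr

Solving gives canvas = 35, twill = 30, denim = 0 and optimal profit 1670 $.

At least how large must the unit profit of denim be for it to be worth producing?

At the optimum: steam uses 360 of 360 (binding); labor uses 190 of 190 (binding).
Dual feasibility on the basic columns requires 6·y_steam + 2·y_labor = 22, 5·y_steam + 4·y_labor = 30.
Solving: y_steam = 2, y_labor = 5.
denim enters the basis when its profit ≥ yᵀa₃ = 2·1 + 5·4 = 22.

22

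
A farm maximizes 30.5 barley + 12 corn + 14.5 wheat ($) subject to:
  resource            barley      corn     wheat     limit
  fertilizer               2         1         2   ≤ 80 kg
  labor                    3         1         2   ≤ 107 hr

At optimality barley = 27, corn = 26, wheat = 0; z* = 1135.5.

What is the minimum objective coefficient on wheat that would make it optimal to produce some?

At the optimum: fertilizer uses 80 of 80 (binding); labor uses 107 of 107 (binding).
From A_Bᵀ y = c: 2·y_fertilizer + 3·y_labor = 30.5; 1·y_fertilizer + 1·y_labor = 12.
This yields shadow prices y_fertilizer = 5.5, y_labor = 6.5.
wheat enters the basis when its profit ≥ yᵀa₃ = 5.5·2 + 6.5·2 = 24.

24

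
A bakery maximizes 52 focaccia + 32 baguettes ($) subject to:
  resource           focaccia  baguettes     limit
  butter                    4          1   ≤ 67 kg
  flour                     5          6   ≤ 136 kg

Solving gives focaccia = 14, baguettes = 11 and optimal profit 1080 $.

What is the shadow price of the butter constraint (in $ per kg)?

8

Both butter and flour are binding at x*.
The binding rows give the dual system: 4·y_butter + 5·y_flour = 52 and 1·y_butter + 6·y_flour = 32.
Solving: y_butter = 8, y_flour = 4.
Shadow price of butter = 8.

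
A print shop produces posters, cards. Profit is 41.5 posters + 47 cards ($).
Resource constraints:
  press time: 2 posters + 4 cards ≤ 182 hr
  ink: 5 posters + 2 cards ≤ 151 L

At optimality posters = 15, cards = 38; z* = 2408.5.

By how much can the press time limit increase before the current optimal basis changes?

Binding constraints: press time, ink. The basis is B = [[2,4],[5,2]] with det -16.
Per unit increase in press time, x* moves by d = (-0.125, 0.3125).
The basis stays optimal until posters reaches 0; allowable increase = 120 hr.

120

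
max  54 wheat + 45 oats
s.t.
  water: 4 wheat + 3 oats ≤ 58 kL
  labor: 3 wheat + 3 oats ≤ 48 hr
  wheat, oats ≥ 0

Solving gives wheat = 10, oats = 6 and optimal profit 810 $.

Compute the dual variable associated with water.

Check each constraint at x*: water 58/58 (tight); labor 48/48 (tight).
From A_Bᵀ y = c: 4·y_water + 3·y_labor = 54; 3·y_water + 3·y_labor = 45.
This yields shadow prices y_water = 9, y_labor = 6.
Shadow price of water = 9.

9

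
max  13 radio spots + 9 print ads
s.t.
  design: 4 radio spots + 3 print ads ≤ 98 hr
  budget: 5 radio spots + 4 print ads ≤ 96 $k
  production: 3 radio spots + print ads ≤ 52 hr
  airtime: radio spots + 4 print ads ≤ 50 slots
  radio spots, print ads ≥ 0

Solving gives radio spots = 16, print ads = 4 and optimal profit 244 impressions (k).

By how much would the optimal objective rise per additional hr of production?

1

At the optimum: design uses 76 of 98 (slack = 22); budget uses 96 of 96 (binding); production uses 52 of 52 (binding); airtime uses 32 of 50 (slack = 18).
Slack constraints have shadow price 0 (complementary slackness).
From A_Bᵀ y = c: 5·y_budget + 3·y_production = 13; 4·y_budget + 1·y_production = 9.
→ y_budget = 2 and y_production = 1.
Shadow price of production = 1.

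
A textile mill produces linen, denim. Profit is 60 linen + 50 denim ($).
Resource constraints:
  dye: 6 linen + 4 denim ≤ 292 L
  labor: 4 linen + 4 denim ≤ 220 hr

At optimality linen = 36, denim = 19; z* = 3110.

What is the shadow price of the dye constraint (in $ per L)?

At the optimum: dye uses 292 of 292 (binding); labor uses 220 of 220 (binding).
The binding rows give the dual system: 6·y_dye + 4·y_labor = 60 and 4·y_dye + 4·y_labor = 50.
→ y_dye = 5 and y_labor = 7.5.
Shadow price of dye = 5.

5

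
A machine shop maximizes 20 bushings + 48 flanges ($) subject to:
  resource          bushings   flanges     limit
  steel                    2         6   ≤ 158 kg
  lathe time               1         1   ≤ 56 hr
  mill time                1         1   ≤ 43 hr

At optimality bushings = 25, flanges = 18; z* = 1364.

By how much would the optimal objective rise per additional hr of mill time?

Check each constraint at x*: steel 158/158 (tight); lathe time 43/56 (slack 13); mill time 43/43 (tight).
Since lathe time is not tight, its dual is 0.
The binding rows give the dual system: 2·y_steel + 1·y_mill time = 20 and 6·y_steel + 1·y_mill time = 48.
This yields shadow prices y_steel = 7, y_mill time = 6.
Shadow price of mill time = 6.

6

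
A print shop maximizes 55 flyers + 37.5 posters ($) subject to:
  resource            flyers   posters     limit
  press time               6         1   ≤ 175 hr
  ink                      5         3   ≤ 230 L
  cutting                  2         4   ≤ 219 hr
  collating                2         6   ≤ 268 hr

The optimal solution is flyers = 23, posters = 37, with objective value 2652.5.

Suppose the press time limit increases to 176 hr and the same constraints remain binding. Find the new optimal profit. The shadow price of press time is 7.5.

2660

Δb = 1, so new z* = 2652.5 + (7.5)·(1) = 2652.5 + 7.5 = 2660.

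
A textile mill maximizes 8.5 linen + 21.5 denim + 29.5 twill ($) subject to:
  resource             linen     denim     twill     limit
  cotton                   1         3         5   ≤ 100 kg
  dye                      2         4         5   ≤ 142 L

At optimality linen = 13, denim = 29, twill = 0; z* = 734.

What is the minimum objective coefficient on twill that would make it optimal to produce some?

32.5

At the optimum: cotton uses 100 of 100 (binding); dye uses 142 of 142 (binding).
Dual feasibility on the basic columns requires 1·y_cotton + 2·y_dye = 8.5, 3·y_cotton + 4·y_dye = 21.5.
Solving: y_cotton = 4.5, y_dye = 2.
twill enters the basis when its profit ≥ yᵀa₃ = 4.5·5 + 2·5 = 32.5.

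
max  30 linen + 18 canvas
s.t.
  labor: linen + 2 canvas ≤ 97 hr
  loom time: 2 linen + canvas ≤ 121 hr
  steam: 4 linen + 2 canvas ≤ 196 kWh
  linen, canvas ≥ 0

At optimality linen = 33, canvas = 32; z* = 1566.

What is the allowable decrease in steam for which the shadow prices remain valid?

Binding constraints: labor, steam. The basis is B = [[1,2],[4,2]] with det -6.
Per unit decrease in steam, x* moves by d = (-0.3333, 0.1667).
The basis stays optimal until linen reaches 0; allowable decrease = 99 kWh.

99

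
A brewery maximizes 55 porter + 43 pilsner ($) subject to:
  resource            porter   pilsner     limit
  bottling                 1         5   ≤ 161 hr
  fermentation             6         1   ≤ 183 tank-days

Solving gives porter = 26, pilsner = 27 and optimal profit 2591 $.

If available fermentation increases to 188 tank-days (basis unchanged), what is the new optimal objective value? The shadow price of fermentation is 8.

2631

Δb = 5, so new z* = 2591 + (8)·(5) = 2591 + 40 = 2631.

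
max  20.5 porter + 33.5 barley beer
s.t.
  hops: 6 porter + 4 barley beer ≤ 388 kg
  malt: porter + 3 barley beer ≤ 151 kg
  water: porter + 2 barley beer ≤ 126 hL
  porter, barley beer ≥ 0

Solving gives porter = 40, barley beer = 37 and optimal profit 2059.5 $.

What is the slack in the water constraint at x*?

water used = 1·40 + 2·37 = 114; slack = 126 − 114 = 12.

12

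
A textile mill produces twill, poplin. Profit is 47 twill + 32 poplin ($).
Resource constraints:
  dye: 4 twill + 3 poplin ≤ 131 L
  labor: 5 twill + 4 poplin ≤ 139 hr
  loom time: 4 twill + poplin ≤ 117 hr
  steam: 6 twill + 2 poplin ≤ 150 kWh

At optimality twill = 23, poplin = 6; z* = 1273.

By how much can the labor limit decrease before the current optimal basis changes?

Binding constraints: labor, steam. The basis is B = [[5,4],[6,2]] with det -14.
Per unit decrease in labor, x* moves by d = (0.1429, -0.4286).
The basis stays optimal until poplin reaches 0; allowable decrease = 14 hr.

14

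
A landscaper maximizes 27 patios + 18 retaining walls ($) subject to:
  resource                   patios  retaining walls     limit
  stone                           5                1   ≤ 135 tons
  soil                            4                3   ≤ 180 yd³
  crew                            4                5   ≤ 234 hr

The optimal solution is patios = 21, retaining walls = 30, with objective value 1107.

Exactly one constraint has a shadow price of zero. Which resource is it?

soil

stone: 135/135 (binding)
soil: 174/180 (slack 6)
crew: 234/234 (binding)
By complementary slackness, a constraint with positive slack has shadow price 0 → soil.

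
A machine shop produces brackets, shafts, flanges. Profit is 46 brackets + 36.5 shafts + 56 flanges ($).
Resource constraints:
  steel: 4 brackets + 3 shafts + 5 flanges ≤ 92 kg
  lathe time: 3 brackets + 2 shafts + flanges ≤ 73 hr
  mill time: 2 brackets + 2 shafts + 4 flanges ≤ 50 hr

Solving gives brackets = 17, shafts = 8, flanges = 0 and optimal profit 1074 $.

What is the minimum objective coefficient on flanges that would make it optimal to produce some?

Check each constraint at x*: steel 92/92 (tight); lathe time 67/73 (slack 6); mill time 50/50 (tight).
By complementary slackness, y = 0 for the non-binding constraint.
Dual feasibility on the basic columns requires 4·y_steel + 2·y_mill time = 46, 3·y_steel + 2·y_mill time = 36.5.
→ y_steel = 9.5 and y_mill time = 4.
flanges enters the basis when its profit ≥ yᵀa₃ = 9.5·5 + 4·4 = 63.5.

63.5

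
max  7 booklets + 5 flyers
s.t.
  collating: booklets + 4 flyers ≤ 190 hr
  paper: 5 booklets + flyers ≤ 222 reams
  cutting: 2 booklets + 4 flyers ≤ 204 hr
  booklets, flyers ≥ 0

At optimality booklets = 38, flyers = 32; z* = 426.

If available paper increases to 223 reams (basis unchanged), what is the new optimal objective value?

At the optimum: collating uses 166 of 190 (slack = 24); paper uses 222 of 222 (binding); cutting uses 204 of 204 (binding).
By complementary slackness, y = 0 for the non-binding constraint.
Dual feasibility on the basic columns requires 5·y_paper + 2·y_cutting = 7, 1·y_paper + 4·y_cutting = 5.
Solving: y_paper = 1, y_cutting = 1.
Δz = y_paper·Δb = 1 × (1) = 1, so new z* = 426 + 1 = 427.

427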